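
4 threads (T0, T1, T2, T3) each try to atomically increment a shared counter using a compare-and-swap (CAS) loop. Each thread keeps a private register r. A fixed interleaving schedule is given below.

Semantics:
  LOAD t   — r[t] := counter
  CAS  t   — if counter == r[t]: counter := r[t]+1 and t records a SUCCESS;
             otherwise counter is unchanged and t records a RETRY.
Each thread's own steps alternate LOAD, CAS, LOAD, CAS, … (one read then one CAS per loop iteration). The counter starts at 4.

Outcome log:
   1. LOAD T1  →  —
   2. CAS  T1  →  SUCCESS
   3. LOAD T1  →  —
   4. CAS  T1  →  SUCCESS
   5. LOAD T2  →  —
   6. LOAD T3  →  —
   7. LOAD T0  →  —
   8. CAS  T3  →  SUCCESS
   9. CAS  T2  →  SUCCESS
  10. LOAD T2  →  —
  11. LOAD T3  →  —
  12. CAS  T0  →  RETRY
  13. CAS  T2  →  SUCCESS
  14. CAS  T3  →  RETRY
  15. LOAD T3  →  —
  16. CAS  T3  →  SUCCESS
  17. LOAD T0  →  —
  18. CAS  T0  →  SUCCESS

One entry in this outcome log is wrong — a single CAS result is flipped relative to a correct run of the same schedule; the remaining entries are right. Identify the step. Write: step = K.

Re-executing:
step 1: T1 LOAD ⇒ load; ctr=4 reg=4
step 2: T1 CAS ⇒ ok; ctr=5 reg=4
step 3: T1 LOAD ⇒ load; ctr=5 reg=5
step 4: T1 CAS ⇒ ok; ctr=6 reg=5
step 5: T2 LOAD ⇒ load; ctr=6 reg=6
step 6: T3 LOAD ⇒ load; ctr=6 reg=6
step 7: T0 LOAD ⇒ load; ctr=6 reg=6
step 8: T3 CAS ⇒ ok; ctr=7 reg=6
step 9: T2 CAS ⇒ retry; ctr=7 reg=6
step 10: T2 LOAD ⇒ load; ctr=7 reg=7
step 11: T3 LOAD ⇒ load; ctr=7 reg=7
step 12: T0 CAS ⇒ retry; ctr=7 reg=6
step 13: T2 CAS ⇒ ok; ctr=8 reg=7
step 14: T3 CAS ⇒ retry; ctr=8 reg=7
step 15: T3 LOAD ⇒ load; ctr=8 reg=8
step 16: T3 CAS ⇒ ok; ctr=9 reg=8
step 17: T0 LOAD ⇒ load; ctr=9 reg=9
step 18: T0 CAS ⇒ ok; ctr=10 reg=9
Flip is step 9.

step = 9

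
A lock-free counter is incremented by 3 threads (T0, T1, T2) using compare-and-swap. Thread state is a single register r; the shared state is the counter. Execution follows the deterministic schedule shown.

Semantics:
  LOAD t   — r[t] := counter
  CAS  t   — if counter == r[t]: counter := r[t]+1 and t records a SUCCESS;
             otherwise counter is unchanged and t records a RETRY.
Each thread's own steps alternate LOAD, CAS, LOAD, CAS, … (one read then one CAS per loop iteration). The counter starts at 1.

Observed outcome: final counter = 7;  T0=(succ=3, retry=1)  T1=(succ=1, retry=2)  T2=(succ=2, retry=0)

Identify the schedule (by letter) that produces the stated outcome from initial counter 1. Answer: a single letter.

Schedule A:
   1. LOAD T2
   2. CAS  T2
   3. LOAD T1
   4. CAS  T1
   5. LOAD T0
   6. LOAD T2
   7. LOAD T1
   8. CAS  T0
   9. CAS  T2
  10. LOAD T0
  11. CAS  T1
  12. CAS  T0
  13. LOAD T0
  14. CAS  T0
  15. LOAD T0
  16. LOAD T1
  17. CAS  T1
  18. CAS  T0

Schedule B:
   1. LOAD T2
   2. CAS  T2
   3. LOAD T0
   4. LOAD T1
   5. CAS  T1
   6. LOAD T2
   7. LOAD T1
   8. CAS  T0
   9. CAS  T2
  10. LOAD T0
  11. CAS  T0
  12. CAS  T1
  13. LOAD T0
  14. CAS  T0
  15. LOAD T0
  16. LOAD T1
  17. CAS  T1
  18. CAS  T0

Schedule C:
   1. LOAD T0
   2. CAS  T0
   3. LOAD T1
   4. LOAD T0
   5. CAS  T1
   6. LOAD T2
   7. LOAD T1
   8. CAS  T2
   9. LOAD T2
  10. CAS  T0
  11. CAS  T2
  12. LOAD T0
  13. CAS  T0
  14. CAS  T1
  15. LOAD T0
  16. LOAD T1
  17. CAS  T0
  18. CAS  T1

Simulating candidate C:
1. LOAD T0 → mem=1 r[T0]=1 [LOAD]
2. CAS T0 → mem=2 r[T0]=1 [OK]
3. LOAD T1 → mem=2 r[T1]=2 [LOAD]
4. LOAD T0 → mem=2 r[T0]=2 [LOAD]
5. CAS T1 → mem=3 r[T1]=2 [OK]
6. LOAD T2 → mem=3 r[T2]=3 [LOAD]
7. LOAD T1 → mem=3 r[T1]=3 [LOAD]
8. CAS T2 → mem=4 r[T2]=3 [OK]
9. LOAD T2 → mem=4 r[T2]=4 [LOAD]
10. CAS T0 → mem=4 r[T0]=2 [RETRY]
11. CAS T2 → mem=5 r[T2]=4 [OK]
12. LOAD T0 → mem=5 r[T0]=5 [LOAD]
13. CAS T0 → mem=6 r[T0]=5 [OK]
14. CAS T1 → mem=6 r[T1]=3 [RETRY]
15. LOAD T0 → mem=6 r[T0]=6 [LOAD]
16. LOAD T1 → mem=6 r[T1]=6 [LOAD]
17. CAS T0 → mem=7 r[T0]=6 [OK]
18. CAS T1 → mem=7 r[T1]=6 [RETRY]

C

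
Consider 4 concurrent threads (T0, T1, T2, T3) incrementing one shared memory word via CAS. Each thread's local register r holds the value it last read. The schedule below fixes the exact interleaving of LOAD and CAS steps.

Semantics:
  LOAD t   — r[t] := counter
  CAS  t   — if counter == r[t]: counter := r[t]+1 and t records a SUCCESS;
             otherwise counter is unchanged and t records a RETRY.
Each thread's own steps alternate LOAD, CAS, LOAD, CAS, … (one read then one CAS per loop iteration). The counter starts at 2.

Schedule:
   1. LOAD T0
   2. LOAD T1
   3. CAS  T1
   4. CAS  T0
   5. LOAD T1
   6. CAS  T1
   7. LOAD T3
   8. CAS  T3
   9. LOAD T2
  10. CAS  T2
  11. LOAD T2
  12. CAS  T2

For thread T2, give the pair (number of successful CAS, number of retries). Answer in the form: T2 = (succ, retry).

T2 = (2, 0)

#1 T0 reads 2
#2 T1 reads 2
#3 T1 CAS(2→3) writes; counter now 3
#4 T0 CAS(2→3) fails; counter now 3
#5 T1 reads 3
#6 T1 CAS(3→4) writes; counter now 4
#7 T3 reads 4
#8 T3 CAS(4→5) writes; counter now 5
#9 T2 reads 5
#10 T2 CAS(5→6) writes; counter now 6
#11 T2 reads 6
#12 T2 CAS(6→7) writes; counter now 7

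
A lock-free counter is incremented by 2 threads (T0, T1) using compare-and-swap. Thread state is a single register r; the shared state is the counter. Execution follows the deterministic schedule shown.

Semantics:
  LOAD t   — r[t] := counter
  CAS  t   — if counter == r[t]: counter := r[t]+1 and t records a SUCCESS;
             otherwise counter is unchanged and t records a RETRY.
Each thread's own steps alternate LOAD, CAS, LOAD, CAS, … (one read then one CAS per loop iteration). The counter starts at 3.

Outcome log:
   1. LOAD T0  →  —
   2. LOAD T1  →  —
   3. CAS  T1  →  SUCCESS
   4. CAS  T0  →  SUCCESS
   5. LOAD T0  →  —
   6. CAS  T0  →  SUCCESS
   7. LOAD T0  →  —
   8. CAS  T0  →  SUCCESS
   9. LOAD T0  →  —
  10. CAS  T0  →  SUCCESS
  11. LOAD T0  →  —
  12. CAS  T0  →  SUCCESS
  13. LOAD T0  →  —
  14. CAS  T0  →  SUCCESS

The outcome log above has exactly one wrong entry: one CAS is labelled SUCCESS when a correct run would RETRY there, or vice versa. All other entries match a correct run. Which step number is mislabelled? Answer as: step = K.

Correct run:
#1 T0 reads 3
#2 T1 reads 3
#3 T1 CAS(3→4) writes; counter now 4
#4 T0 CAS(3→4) fails; counter now 4
#5 T0 reads 4
#6 T0 CAS(4→5) writes; counter now 5
#7 T0 reads 5
#8 T0 CAS(5→6) writes; counter now 6
#9 T0 reads 6
#10 T0 CAS(6→7) writes; counter now 7
#11 T0 reads 7
#12 T0 CAS(7→8) writes; counter now 8
#13 T0 reads 8
#14 T0 CAS(8→9) writes; counter now 9
Flip is step 4.

step = 4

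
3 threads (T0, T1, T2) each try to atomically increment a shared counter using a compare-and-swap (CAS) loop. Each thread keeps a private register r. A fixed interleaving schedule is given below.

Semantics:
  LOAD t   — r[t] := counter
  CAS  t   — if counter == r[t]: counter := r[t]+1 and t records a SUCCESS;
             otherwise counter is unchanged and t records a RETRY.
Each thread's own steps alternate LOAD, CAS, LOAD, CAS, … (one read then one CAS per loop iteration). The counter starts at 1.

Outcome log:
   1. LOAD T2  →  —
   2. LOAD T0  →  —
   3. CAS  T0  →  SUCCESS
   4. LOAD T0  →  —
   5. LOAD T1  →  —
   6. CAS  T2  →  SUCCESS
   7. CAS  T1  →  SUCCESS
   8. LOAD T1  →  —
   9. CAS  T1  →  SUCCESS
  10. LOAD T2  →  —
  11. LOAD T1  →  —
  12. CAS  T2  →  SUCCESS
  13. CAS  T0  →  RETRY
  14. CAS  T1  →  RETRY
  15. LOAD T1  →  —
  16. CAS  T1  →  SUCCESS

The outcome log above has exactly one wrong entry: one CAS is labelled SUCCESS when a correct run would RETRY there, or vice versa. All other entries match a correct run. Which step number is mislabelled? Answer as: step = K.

step = 6

Reference trace:
step 1: T2 LOAD ⇒ load; ctr=1 reg=1
step 2: T0 LOAD ⇒ load; ctr=1 reg=1
step 3: T0 CAS ⇒ ok; ctr=2 reg=1
step 4: T0 LOAD ⇒ load; ctr=2 reg=2
step 5: T1 LOAD ⇒ load; ctr=2 reg=2
step 6: T2 CAS ⇒ retry; ctr=2 reg=1
step 7: T1 CAS ⇒ ok; ctr=3 reg=2
step 8: T1 LOAD ⇒ load; ctr=3 reg=3
step 9: T1 CAS ⇒ ok; ctr=4 reg=3
step 10: T2 LOAD ⇒ load; ctr=4 reg=4
step 11: T1 LOAD ⇒ load; ctr=4 reg=4
step 12: T2 CAS ⇒ ok; ctr=5 reg=4
step 13: T0 CAS ⇒ retry; ctr=5 reg=2
step 14: T1 CAS ⇒ retry; ctr=5 reg=4
step 15: T1 LOAD ⇒ load; ctr=5 reg=5
step 16: T1 CAS ⇒ ok; ctr=6 reg=5
Log disagrees first at step 6.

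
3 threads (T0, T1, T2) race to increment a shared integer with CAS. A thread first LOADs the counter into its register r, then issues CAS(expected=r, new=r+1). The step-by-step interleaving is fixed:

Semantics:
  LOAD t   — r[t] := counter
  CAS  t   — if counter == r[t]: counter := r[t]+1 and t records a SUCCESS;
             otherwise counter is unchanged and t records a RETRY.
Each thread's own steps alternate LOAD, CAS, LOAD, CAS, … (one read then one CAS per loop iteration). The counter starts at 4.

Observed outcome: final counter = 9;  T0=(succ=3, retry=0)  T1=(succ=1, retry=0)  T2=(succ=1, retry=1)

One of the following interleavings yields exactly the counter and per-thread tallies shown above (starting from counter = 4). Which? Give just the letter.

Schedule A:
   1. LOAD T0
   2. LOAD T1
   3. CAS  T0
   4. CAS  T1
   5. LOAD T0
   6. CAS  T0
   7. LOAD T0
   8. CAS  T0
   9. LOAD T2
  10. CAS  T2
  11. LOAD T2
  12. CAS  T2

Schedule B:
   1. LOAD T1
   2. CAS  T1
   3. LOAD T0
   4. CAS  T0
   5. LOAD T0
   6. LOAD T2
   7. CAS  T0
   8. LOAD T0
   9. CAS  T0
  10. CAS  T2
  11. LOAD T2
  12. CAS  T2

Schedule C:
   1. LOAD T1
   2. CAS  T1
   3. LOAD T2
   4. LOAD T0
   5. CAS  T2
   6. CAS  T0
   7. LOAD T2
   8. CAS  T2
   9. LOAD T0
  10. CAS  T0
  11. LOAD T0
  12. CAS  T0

Simulating candidate B:
#1 T1 reads 4
#2 T1 CAS(4→5) writes; counter now 5
#3 T0 reads 5
#4 T0 CAS(5→6) writes; counter now 6
#5 T0 reads 6
#6 T2 reads 6
#7 T0 CAS(6→7) writes; counter now 7
#8 T0 reads 7
#9 T0 CAS(7→8) writes; counter now 8
#10 T2 CAS(6→7) fails; counter now 8
#11 T2 reads 8
#12 T2 CAS(8→9) writes; counter now 9

B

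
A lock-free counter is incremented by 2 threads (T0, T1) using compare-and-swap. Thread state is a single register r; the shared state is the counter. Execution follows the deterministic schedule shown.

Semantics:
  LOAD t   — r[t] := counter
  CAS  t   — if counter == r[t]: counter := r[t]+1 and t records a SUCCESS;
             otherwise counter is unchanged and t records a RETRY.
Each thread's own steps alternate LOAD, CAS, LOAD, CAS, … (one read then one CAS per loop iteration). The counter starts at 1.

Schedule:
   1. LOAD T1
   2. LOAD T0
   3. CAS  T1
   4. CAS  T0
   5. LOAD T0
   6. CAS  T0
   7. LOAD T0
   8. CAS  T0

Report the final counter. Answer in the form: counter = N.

counter = 4

T1 LOAD — after: cnt=1, r=1 — load
T0 LOAD — after: cnt=1, r=1 — load
T1 CAS — after: cnt=2, r=1 — ok
T0 CAS — after: cnt=2, r=1 — retry
T0 LOAD — after: cnt=2, r=2 — load
T0 CAS — after: cnt=3, r=2 — ok
T0 LOAD — after: cnt=3, r=3 — load
T0 CAS — after: cnt=4, r=3 — ok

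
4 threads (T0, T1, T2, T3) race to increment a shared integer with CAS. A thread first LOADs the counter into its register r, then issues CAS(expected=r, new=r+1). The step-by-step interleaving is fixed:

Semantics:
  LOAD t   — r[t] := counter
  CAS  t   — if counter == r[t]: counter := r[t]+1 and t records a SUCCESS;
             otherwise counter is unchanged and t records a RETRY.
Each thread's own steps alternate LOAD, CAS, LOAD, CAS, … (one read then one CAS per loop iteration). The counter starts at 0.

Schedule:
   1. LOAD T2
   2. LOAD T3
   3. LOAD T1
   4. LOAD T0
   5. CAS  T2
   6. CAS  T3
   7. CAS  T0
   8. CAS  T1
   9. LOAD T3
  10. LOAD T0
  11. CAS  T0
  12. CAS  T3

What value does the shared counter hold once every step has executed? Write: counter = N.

T2 LOAD — after: cnt=0, r=0 — load
T3 LOAD — after: cnt=0, r=0 — load
T1 LOAD — after: cnt=0, r=0 — load
T0 LOAD — after: cnt=0, r=0 — load
T2 CAS — after: cnt=1, r=0 — ok
T3 CAS — after: cnt=1, r=0 — retry
T0 CAS — after: cnt=1, r=0 — retry
T1 CAS — after: cnt=1, r=0 — retry
T3 LOAD — after: cnt=1, r=1 — load
T0 LOAD — after: cnt=1, r=1 — load
T0 CAS — after: cnt=2, r=1 — ok
T3 CAS — after: cnt=2, r=1 — retry

counter = 2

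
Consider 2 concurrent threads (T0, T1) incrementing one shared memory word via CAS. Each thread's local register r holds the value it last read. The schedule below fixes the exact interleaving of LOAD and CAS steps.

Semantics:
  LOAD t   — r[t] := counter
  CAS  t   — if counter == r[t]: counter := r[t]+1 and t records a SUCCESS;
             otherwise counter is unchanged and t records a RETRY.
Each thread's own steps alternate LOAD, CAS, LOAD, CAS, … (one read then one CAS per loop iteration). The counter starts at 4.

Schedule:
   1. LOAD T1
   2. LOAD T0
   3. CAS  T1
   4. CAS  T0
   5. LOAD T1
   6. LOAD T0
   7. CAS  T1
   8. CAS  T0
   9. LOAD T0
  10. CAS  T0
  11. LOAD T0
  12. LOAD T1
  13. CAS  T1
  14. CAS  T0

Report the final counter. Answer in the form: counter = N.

   1) LOAD T1:  M=4  r_T1=4
   2) LOAD T0:  M=4  r_T0=4
   3) CAS  T1:  M=5  r_T1=4 ✓
   4) CAS  T0:  M=5  r_T0=4 ✗
   5) LOAD T1:  M=5  r_T1=5
   6) LOAD T0:  M=5  r_T0=5
   7) CAS  T1:  M=6  r_T1=5 ✓
   8) CAS  T0:  M=6  r_T0=5 ✗
   9) LOAD T0:  M=6  r_T0=6
  10) CAS  T0:  M=7  r_T0=6 ✓
  11) LOAD T0:  M=7  r_T0=7
  12) LOAD T1:  M=7  r_T1=7
  13) CAS  T1:  M=8  r_T1=7 ✓
  14) CAS  T0:  M=8  r_T0=7 ✗

counter = 8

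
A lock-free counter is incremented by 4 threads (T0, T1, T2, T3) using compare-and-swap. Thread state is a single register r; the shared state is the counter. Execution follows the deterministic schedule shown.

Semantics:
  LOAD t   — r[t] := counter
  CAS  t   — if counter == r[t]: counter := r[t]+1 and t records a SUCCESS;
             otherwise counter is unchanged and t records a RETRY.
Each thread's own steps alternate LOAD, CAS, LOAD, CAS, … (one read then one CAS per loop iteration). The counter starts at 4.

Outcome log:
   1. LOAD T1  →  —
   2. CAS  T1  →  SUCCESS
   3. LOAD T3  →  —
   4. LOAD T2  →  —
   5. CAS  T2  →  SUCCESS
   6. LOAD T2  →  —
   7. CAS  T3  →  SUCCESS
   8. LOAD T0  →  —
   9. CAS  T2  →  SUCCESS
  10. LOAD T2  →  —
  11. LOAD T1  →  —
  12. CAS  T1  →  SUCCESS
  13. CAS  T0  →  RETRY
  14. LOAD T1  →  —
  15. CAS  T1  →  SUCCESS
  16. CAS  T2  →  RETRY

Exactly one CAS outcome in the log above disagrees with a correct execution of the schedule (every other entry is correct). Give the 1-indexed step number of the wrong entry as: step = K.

step = 7

Reference trace:
[1] T1.load  rd  (counter 4, T1.r 4)
[2] T1.cas  hit  (counter 5, T1.r 4)
[3] T3.load  rd  (counter 5, T3.r 5)
[4] T2.load  rd  (counter 5, T2.r 5)
[5] T2.cas  hit  (counter 6, T2.r 5)
[6] T2.load  rd  (counter 6, T2.r 6)
[7] T3.cas  miss  (counter 6, T3.r 5)
[8] T0.load  rd  (counter 6, T0.r 6)
[9] T2.cas  hit  (counter 7, T2.r 6)
[10] T2.load  rd  (counter 7, T2.r 7)
[11] T1.load  rd  (counter 7, T1.r 7)
[12] T1.cas  hit  (counter 8, T1.r 7)
[13] T0.cas  miss  (counter 8, T0.r 6)
[14] T1.load  rd  (counter 8, T1.r 8)
[15] T1.cas  hit  (counter 9, T1.r 8)
[16] T2.cas  miss  (counter 9, T2.r 7)
Flip is step 7.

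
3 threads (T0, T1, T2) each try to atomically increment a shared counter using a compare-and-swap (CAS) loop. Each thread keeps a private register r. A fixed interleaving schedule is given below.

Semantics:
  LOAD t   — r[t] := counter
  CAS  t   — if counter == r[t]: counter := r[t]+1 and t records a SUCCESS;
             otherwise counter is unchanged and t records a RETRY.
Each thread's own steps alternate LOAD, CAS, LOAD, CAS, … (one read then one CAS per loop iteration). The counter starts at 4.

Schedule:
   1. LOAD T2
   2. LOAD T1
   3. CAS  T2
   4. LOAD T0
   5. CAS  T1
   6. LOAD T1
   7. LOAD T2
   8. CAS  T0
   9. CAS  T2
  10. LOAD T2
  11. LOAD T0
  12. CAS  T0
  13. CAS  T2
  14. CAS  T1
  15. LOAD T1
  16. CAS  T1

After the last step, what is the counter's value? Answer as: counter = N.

#1 T2 reads 4
#2 T1 reads 4
#3 T2 CAS(4→5) writes; counter now 5
#4 T0 reads 5
#5 T1 CAS(4→5) fails; counter now 5
#6 T1 reads 5
#7 T2 reads 5
#8 T0 CAS(5→6) writes; counter now 6
#9 T2 CAS(5→6) fails; counter now 6
#10 T2 reads 6
#11 T0 reads 6
#12 T0 CAS(6→7) writes; counter now 7
#13 T2 CAS(6→7) fails; counter now 7
#14 T1 CAS(5→6) fails; counter now 7
#15 T1 reads 7
#16 T1 CAS(7→8) writes; counter now 8

counter = 8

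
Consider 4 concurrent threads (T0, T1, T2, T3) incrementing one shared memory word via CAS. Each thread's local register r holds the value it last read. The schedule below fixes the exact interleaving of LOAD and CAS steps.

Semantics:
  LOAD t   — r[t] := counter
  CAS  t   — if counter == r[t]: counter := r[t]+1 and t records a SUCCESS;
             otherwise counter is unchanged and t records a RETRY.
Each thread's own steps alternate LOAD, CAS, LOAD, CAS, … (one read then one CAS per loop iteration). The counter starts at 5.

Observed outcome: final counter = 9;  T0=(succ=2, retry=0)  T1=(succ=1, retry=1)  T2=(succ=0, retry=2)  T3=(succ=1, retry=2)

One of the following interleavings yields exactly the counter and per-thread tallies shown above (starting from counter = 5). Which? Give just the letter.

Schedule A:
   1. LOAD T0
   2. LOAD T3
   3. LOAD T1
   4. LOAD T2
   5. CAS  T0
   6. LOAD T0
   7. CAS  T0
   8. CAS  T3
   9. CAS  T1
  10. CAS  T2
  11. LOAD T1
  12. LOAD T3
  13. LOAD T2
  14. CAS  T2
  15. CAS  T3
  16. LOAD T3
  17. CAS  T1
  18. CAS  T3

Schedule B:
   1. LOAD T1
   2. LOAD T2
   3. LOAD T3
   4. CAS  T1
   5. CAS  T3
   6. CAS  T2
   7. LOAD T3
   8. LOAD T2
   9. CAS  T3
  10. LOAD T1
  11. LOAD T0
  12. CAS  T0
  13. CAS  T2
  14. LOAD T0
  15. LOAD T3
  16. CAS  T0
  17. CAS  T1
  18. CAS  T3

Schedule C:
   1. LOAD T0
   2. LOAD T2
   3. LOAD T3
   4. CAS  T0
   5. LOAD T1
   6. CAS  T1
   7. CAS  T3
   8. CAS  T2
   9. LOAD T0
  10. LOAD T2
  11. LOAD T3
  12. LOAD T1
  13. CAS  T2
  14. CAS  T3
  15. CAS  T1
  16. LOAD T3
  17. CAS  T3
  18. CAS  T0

B

Simulating candidate B:
1. LOAD T1 → mem=5 r[T1]=5 [LOAD]
2. LOAD T2 → mem=5 r[T2]=5 [LOAD]
3. LOAD T3 → mem=5 r[T3]=5 [LOAD]
4. CAS T1 → mem=6 r[T1]=5 [OK]
5. CAS T3 → mem=6 r[T3]=5 [RETRY]
6. CAS T2 → mem=6 r[T2]=5 [RETRY]
7. LOAD T3 → mem=6 r[T3]=6 [LOAD]
8. LOAD T2 → mem=6 r[T2]=6 [LOAD]
9. CAS T3 → mem=7 r[T3]=6 [OK]
10. LOAD T1 → mem=7 r[T1]=7 [LOAD]
11. LOAD T0 → mem=7 r[T0]=7 [LOAD]
12. CAS T0 → mem=8 r[T0]=7 [OK]
13. CAS T2 → mem=8 r[T2]=6 [RETRY]
14. LOAD T0 → mem=8 r[T0]=8 [LOAD]
15. LOAD T3 → mem=8 r[T3]=8 [LOAD]
16. CAS T0 → mem=9 r[T0]=8 [OK]
17. CAS T1 → mem=9 r[T1]=7 [RETRY]
18. CAS T3 → mem=9 r[T3]=8 [RETRY]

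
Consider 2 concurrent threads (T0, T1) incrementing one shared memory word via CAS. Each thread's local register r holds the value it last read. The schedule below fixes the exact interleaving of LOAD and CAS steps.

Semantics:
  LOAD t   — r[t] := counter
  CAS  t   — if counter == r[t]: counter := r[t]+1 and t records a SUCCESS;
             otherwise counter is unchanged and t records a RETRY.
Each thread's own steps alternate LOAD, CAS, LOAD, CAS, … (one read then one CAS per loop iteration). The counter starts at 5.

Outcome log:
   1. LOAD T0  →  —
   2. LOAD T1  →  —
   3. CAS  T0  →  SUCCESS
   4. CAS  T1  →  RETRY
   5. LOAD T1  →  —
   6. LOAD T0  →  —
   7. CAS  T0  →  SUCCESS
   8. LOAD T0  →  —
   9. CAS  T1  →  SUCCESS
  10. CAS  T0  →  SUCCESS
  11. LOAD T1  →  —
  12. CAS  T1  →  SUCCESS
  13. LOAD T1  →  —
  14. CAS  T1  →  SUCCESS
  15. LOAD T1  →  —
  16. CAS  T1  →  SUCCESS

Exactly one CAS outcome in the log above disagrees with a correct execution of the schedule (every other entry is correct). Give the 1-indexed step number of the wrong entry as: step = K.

step = 9

Reference trace:
1. LOAD T0 → mem=5 r[T0]=5 [LOAD]
2. LOAD T1 → mem=5 r[T1]=5 [LOAD]
3. CAS T0 → mem=6 r[T0]=5 [OK]
4. CAS T1 → mem=6 r[T1]=5 [RETRY]
5. LOAD T1 → mem=6 r[T1]=6 [LOAD]
6. LOAD T0 → mem=6 r[T0]=6 [LOAD]
7. CAS T0 → mem=7 r[T0]=6 [OK]
8. LOAD T0 → mem=7 r[T0]=7 [LOAD]
9. CAS T1 → mem=7 r[T1]=6 [RETRY]
10. CAS T0 → mem=8 r[T0]=7 [OK]
11. LOAD T1 → mem=8 r[T1]=8 [LOAD]
12. CAS T1 → mem=9 r[T1]=8 [OK]
13. LOAD T1 → mem=9 r[T1]=9 [LOAD]
14. CAS T1 → mem=10 r[T1]=9 [OK]
15. LOAD T1 → mem=10 r[T1]=10 [LOAD]
16. CAS T1 → mem=11 r[T1]=10 [OK]
Log disagrees first at step 9.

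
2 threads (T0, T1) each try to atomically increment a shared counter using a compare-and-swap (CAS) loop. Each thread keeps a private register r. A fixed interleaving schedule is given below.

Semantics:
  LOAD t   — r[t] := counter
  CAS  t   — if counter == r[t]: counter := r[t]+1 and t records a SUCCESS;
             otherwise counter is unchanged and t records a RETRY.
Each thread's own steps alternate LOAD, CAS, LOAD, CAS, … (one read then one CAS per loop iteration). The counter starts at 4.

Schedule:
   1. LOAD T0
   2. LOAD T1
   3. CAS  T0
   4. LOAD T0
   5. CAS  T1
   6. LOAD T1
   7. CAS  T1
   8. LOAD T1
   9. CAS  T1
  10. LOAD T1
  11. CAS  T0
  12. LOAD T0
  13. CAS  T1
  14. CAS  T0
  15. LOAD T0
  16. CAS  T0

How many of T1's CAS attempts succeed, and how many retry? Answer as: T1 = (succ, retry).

T1 = (3, 1)

T0 LOAD — after: cnt=4, r=4 — load
T1 LOAD — after: cnt=4, r=4 — load
T0 CAS — after: cnt=5, r=4 — ok
T0 LOAD — after: cnt=5, r=5 — load
T1 CAS — after: cnt=5, r=4 — retry
T1 LOAD — after: cnt=5, r=5 — load
T1 CAS — after: cnt=6, r=5 — ok
T1 LOAD — after: cnt=6, r=6 — load
T1 CAS — after: cnt=7, r=6 — ok
T1 LOAD — after: cnt=7, r=7 — load
T0 CAS — after: cnt=7, r=5 — retry
T0 LOAD — after: cnt=7, r=7 — load
T1 CAS — after: cnt=8, r=7 — ok
T0 CAS — after: cnt=8, r=7 — retry
T0 LOAD — after: cnt=8, r=8 — load
T0 CAS — after: cnt=9, r=8 — ok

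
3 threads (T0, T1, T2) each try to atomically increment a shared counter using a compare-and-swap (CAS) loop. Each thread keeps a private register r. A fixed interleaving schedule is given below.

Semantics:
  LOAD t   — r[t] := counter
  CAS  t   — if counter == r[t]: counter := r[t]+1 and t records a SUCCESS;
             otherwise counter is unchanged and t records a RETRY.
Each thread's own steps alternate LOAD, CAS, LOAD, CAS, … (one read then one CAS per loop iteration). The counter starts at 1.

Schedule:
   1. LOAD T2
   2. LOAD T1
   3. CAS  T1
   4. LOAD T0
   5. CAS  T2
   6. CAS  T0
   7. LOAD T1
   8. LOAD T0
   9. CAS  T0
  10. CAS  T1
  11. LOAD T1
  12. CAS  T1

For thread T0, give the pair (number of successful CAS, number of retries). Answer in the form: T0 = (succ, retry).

step 1: T2 LOAD ⇒ load; ctr=1 reg=1
step 2: T1 LOAD ⇒ load; ctr=1 reg=1
step 3: T1 CAS ⇒ ok; ctr=2 reg=1
step 4: T0 LOAD ⇒ load; ctr=2 reg=2
step 5: T2 CAS ⇒ retry; ctr=2 reg=1
step 6: T0 CAS ⇒ ok; ctr=3 reg=2
step 7: T1 LOAD ⇒ load; ctr=3 reg=3
step 8: T0 LOAD ⇒ load; ctr=3 reg=3
step 9: T0 CAS ⇒ ok; ctr=4 reg=3
step 10: T1 CAS ⇒ retry; ctr=4 reg=3
step 11: T1 LOAD ⇒ load; ctr=4 reg=4
step 12: T1 CAS ⇒ ok; ctr=5 reg=4

T0 = (2, 0)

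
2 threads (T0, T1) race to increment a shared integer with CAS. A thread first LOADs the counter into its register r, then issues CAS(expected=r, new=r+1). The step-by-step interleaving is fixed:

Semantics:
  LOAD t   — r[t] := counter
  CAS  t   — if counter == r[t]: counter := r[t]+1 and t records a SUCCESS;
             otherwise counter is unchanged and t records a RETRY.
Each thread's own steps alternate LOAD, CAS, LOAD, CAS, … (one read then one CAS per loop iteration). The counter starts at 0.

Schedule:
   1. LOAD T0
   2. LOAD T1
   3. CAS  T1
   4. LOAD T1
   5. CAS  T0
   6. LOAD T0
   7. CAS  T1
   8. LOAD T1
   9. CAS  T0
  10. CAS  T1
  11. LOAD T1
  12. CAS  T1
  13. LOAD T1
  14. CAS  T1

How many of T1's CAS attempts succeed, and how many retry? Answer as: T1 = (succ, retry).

T0 LOAD — after: cnt=0, r=0 — load
T1 LOAD — after: cnt=0, r=0 — load
T1 CAS — after: cnt=1, r=0 — ok
T1 LOAD — after: cnt=1, r=1 — load
T0 CAS — after: cnt=1, r=0 — retry
T0 LOAD — after: cnt=1, r=1 — load
T1 CAS — after: cnt=2, r=1 — ok
T1 LOAD — after: cnt=2, r=2 — load
T0 CAS — after: cnt=2, r=1 — retry
T1 CAS — after: cnt=3, r=2 — ok
T1 LOAD — after: cnt=3, r=3 — load
T1 CAS — after: cnt=4, r=3 — ok
T1 LOAD — after: cnt=4, r=4 — load
T1 CAS — after: cnt=5, r=4 — ok

T1 = (5, 0)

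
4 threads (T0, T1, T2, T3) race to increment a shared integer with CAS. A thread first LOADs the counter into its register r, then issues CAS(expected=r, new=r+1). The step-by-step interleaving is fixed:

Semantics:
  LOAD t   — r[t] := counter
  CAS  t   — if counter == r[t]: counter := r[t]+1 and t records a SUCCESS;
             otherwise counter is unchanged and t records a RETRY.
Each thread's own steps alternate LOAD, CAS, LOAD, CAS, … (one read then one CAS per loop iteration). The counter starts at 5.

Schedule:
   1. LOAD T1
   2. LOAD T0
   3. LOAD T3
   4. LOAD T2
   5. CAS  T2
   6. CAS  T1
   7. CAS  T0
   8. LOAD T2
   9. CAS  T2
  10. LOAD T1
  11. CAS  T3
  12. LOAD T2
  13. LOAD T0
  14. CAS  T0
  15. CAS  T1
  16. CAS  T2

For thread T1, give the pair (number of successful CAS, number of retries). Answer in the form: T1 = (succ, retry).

T1 = (0, 2)

#1 T1 reads 5
#2 T0 reads 5
#3 T3 reads 5
#4 T2 reads 5
#5 T2 CAS(5→6) writes; counter now 6
#6 T1 CAS(5→6) fails; counter now 6
#7 T0 CAS(5→6) fails; counter now 6
#8 T2 reads 6
#9 T2 CAS(6→7) writes; counter now 7
#10 T1 reads 7
#11 T3 CAS(5→6) fails; counter now 7
#12 T2 reads 7
#13 T0 reads 7
#14 T0 CAS(7→8) writes; counter now 8
#15 T1 CAS(7→8) fails; counter now 8
#16 T2 CAS(7→8) fails; counter now 8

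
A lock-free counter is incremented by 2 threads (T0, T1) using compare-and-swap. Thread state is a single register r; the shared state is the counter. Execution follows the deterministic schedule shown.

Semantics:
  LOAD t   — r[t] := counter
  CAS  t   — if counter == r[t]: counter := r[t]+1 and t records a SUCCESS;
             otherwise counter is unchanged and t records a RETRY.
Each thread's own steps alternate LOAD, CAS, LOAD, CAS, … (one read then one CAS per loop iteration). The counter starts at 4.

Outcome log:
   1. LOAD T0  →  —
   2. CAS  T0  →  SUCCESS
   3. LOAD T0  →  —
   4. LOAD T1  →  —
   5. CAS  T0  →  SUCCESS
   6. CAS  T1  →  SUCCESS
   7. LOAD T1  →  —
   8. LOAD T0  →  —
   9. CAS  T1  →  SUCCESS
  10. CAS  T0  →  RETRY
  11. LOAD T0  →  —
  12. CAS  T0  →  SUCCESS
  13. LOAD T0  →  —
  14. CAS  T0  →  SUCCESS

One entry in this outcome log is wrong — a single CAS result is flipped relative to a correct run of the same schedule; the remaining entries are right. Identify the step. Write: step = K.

step = 6

Correct run:
   1) LOAD T0:  M=4  r_T0=4
   2) CAS  T0:  M=5  r_T0=4 ✓
   3) LOAD T0:  M=5  r_T0=5
   4) LOAD T1:  M=5  r_T1=5
   5) CAS  T0:  M=6  r_T0=5 ✓
   6) CAS  T1:  M=6  r_T1=5 ✗
   7) LOAD T1:  M=6  r_T1=6
   8) LOAD T0:  M=6  r_T0=6
   9) CAS  T1:  M=7  r_T1=6 ✓
  10) CAS  T0:  M=7  r_T0=6 ✗
  11) LOAD T0:  M=7  r_T0=7
  12) CAS  T0:  M=8  r_T0=7 ✓
  13) LOAD T0:  M=8  r_T0=8
  14) CAS  T0:  M=9  r_T0=8 ✓
Mismatch at 6.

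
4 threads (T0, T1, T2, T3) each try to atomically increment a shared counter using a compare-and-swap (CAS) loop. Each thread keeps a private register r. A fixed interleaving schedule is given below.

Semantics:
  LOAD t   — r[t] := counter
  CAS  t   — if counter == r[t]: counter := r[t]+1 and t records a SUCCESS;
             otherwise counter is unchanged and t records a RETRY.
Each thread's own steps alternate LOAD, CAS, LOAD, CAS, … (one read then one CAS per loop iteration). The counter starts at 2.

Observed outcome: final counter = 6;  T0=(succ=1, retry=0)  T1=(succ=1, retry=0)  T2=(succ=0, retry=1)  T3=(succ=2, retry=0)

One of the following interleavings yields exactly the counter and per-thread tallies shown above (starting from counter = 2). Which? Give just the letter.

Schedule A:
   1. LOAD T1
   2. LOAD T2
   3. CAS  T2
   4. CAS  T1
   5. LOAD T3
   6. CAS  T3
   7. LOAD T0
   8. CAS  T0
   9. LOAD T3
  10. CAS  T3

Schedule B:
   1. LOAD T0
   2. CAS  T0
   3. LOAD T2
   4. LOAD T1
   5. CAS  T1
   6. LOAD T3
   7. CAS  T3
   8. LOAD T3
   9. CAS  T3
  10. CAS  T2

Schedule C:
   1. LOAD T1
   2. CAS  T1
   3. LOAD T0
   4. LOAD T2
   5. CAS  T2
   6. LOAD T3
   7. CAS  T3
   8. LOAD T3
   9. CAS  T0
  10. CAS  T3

B

Tracing schedule B:
1. LOAD T0 → mem=2 r[T0]=2 [LOAD]
2. CAS T0 → mem=3 r[T0]=2 [OK]
3. LOAD T2 → mem=3 r[T2]=3 [LOAD]
4. LOAD T1 → mem=3 r[T1]=3 [LOAD]
5. CAS T1 → mem=4 r[T1]=3 [OK]
6. LOAD T3 → mem=4 r[T3]=4 [LOAD]
7. CAS T3 → mem=5 r[T3]=4 [OK]
8. LOAD T3 → mem=5 r[T3]=5 [LOAD]
9. CAS T3 → mem=6 r[T3]=5 [OK]
10. CAS T2 → mem=6 r[T2]=3 [RETRY]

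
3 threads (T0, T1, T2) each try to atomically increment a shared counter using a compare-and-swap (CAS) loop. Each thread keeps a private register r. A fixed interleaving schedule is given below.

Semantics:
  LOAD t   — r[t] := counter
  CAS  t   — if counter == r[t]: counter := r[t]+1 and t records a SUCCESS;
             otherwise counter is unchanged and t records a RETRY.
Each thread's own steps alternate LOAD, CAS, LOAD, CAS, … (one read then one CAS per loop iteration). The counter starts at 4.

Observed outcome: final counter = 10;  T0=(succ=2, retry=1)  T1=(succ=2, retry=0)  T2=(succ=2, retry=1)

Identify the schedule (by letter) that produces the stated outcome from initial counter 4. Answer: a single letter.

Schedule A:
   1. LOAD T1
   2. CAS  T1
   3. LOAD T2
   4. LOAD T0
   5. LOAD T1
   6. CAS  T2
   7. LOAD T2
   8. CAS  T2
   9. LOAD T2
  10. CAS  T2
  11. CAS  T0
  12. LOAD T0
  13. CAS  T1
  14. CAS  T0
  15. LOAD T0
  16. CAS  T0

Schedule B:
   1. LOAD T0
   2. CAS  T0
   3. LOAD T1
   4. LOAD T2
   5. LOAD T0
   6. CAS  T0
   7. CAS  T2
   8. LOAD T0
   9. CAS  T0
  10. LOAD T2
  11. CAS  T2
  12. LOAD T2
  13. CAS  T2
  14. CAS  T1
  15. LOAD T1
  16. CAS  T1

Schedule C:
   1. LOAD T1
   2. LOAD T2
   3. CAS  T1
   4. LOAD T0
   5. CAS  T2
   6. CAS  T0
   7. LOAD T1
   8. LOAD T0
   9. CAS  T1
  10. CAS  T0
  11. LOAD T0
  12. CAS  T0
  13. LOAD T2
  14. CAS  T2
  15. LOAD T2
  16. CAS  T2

C

Tracing schedule C:
step 1: T1 LOAD ⇒ load; ctr=4 reg=4
step 2: T2 LOAD ⇒ load; ctr=4 reg=4
step 3: T1 CAS ⇒ ok; ctr=5 reg=4
step 4: T0 LOAD ⇒ load; ctr=5 reg=5
step 5: T2 CAS ⇒ retry; ctr=5 reg=4
step 6: T0 CAS ⇒ ok; ctr=6 reg=5
step 7: T1 LOAD ⇒ load; ctr=6 reg=6
step 8: T0 LOAD ⇒ load; ctr=6 reg=6
step 9: T1 CAS ⇒ ok; ctr=7 reg=6
step 10: T0 CAS ⇒ retry; ctr=7 reg=6
step 11: T0 LOAD ⇒ load; ctr=7 reg=7
step 12: T0 CAS ⇒ ok; ctr=8 reg=7
step 13: T2 LOAD ⇒ load; ctr=8 reg=8
step 14: T2 CAS ⇒ ok; ctr=9 reg=8
step 15: T2 LOAD ⇒ load; ctr=9 reg=9
step 16: T2 CAS ⇒ ok; ctr=10 reg=9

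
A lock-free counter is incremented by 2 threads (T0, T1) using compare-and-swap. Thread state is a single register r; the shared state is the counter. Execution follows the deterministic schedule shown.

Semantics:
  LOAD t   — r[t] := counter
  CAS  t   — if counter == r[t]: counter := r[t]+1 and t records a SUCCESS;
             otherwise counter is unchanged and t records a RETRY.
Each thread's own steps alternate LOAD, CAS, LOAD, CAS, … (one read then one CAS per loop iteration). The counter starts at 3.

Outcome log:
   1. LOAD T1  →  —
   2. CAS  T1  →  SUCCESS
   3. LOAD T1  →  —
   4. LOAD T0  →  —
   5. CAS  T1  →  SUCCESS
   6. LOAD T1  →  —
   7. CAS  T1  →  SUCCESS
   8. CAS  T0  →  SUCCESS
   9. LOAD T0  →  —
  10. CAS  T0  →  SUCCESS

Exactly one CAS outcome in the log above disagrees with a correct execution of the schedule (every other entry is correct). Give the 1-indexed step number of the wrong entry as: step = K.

Re-executing:
step 1: T1 LOAD ⇒ load; ctr=3 reg=3
step 2: T1 CAS ⇒ ok; ctr=4 reg=3
step 3: T1 LOAD ⇒ load; ctr=4 reg=4
step 4: T0 LOAD ⇒ load; ctr=4 reg=4
step 5: T1 CAS ⇒ ok; ctr=5 reg=4
step 6: T1 LOAD ⇒ load; ctr=5 reg=5
step 7: T1 CAS ⇒ ok; ctr=6 reg=5
step 8: T0 CAS ⇒ retry; ctr=6 reg=4
step 9: T0 LOAD ⇒ load; ctr=6 reg=6
step 10: T0 CAS ⇒ ok; ctr=7 reg=6
Flip is step 8.

step = 8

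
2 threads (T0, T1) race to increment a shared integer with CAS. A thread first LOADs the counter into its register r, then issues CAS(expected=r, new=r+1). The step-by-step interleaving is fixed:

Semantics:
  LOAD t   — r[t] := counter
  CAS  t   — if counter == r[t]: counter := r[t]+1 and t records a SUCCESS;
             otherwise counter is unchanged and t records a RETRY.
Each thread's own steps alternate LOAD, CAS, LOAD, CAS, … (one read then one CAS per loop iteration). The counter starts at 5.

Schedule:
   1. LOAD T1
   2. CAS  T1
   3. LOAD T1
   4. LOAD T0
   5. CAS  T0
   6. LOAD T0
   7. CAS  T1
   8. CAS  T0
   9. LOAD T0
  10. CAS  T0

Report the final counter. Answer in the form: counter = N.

counter = 9

#1 T1 reads 5
#2 T1 CAS(5→6) writes; counter now 6
#3 T1 reads 6
#4 T0 reads 6
#5 T0 CAS(6→7) writes; counter now 7
#6 T0 reads 7
#7 T1 CAS(6→7) fails; counter now 7
#8 T0 CAS(7→8) writes; counter now 8
#9 T0 reads 8
#10 T0 CAS(8→9) writes; counter now 9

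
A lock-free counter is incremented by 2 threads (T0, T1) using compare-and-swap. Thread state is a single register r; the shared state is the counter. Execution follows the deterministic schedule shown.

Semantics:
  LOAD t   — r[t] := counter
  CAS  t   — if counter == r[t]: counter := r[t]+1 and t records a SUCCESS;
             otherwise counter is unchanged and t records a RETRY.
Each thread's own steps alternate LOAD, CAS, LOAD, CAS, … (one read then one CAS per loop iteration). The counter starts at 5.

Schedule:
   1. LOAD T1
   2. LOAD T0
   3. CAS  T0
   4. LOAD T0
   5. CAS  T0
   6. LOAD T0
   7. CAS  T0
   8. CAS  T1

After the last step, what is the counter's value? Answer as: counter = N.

   1) LOAD T1:  M=5  r_T1=5
   2) LOAD T0:  M=5  r_T0=5
   3) CAS  T0:  M=6  r_T0=5 ✓
   4) LOAD T0:  M=6  r_T0=6
   5) CAS  T0:  M=7  r_T0=6 ✓
   6) LOAD T0:  M=7  r_T0=7
   7) CAS  T0:  M=8  r_T0=7 ✓
   8) CAS  T1:  M=8  r_T1=5 ✗

counter = 8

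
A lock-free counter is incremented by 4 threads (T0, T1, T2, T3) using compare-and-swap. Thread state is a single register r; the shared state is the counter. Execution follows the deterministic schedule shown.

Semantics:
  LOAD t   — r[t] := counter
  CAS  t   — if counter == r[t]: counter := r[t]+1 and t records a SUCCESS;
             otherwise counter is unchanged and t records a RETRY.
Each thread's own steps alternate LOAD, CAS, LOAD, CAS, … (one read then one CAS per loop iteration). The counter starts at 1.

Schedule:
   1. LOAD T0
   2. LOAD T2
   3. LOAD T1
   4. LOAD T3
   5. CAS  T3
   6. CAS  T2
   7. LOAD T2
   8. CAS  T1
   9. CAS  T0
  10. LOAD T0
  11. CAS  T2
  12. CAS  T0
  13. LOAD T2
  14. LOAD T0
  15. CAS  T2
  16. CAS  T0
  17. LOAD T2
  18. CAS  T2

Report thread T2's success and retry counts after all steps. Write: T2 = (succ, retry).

[1] T0.load  rd  (counter 1, T0.r 1)
[2] T2.load  rd  (counter 1, T2.r 1)
[3] T1.load  rd  (counter 1, T1.r 1)
[4] T3.load  rd  (counter 1, T3.r 1)
[5] T3.cas  hit  (counter 2, T3.r 1)
[6] T2.cas  miss  (counter 2, T2.r 1)
[7] T2.load  rd  (counter 2, T2.r 2)
[8] T1.cas  miss  (counter 2, T1.r 1)
[9] T0.cas  miss  (counter 2, T0.r 1)
[10] T0.load  rd  (counter 2, T0.r 2)
[11] T2.cas  hit  (counter 3, T2.r 2)
[12] T0.cas  miss  (counter 3, T0.r 2)
[13] T2.load  rd  (counter 3, T2.r 3)
[14] T0.load  rd  (counter 3, T0.r 3)
[15] T2.cas  hit  (counter 4, T2.r 3)
[16] T0.cas  miss  (counter 4, T0.r 3)
[17] T2.load  rd  (counter 4, T2.r 4)
[18] T2.cas  hit  (counter 5, T2.r 4)

T2 = (3, 1)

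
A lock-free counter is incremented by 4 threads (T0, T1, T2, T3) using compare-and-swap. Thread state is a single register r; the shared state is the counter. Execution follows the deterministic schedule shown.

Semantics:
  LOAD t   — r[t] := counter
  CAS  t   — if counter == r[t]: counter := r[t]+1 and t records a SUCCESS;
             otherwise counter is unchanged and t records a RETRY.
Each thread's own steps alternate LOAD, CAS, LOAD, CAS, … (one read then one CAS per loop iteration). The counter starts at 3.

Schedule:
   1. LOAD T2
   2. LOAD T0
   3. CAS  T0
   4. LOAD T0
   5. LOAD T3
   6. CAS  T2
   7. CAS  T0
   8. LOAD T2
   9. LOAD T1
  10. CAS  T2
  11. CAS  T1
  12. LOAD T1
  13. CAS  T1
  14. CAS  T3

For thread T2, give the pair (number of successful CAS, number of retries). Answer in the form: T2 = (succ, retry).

T2 = (1, 1)

step 1: T2 LOAD ⇒ load; ctr=3 reg=3
step 2: T0 LOAD ⇒ load; ctr=3 reg=3
step 3: T0 CAS ⇒ ok; ctr=4 reg=3
step 4: T0 LOAD ⇒ load; ctr=4 reg=4
step 5: T3 LOAD ⇒ load; ctr=4 reg=4
step 6: T2 CAS ⇒ retry; ctr=4 reg=3
step 7: T0 CAS ⇒ ok; ctr=5 reg=4
step 8: T2 LOAD ⇒ load; ctr=5 reg=5
step 9: T1 LOAD ⇒ load; ctr=5 reg=5
step 10: T2 CAS ⇒ ok; ctr=6 reg=5
step 11: T1 CAS ⇒ retry; ctr=6 reg=5
step 12: T1 LOAD ⇒ load; ctr=6 reg=6
step 13: T1 CAS ⇒ ok; ctr=7 reg=6
step 14: T3 CAS ⇒ retry; ctr=7 reg=4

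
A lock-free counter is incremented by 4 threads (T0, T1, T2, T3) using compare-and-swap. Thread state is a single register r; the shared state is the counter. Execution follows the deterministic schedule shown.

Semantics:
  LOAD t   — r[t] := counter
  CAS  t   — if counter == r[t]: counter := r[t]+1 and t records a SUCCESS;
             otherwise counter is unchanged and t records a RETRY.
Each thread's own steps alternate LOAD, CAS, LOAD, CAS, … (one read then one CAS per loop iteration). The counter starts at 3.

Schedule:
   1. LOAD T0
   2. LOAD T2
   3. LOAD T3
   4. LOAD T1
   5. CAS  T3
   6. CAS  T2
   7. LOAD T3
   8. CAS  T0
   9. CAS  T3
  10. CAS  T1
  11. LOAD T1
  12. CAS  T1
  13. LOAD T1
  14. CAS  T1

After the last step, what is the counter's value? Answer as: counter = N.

1. LOAD T0 → mem=3 r[T0]=3 [LOAD]
2. LOAD T2 → mem=3 r[T2]=3 [LOAD]
3. LOAD T3 → mem=3 r[T3]=3 [LOAD]
4. LOAD T1 → mem=3 r[T1]=3 [LOAD]
5. CAS T3 → mem=4 r[T3]=3 [OK]
6. CAS T2 → mem=4 r[T2]=3 [RETRY]
7. LOAD T3 → mem=4 r[T3]=4 [LOAD]
8. CAS T0 → mem=4 r[T0]=3 [RETRY]
9. CAS T3 → mem=5 r[T3]=4 [OK]
10. CAS T1 → mem=5 r[T1]=3 [RETRY]
11. LOAD T1 → mem=5 r[T1]=5 [LOAD]
12. CAS T1 → mem=6 r[T1]=5 [OK]
13. LOAD T1 → mem=6 r[T1]=6 [LOAD]
14. CAS T1 → mem=7 r[T1]=6 [OK]

counter = 7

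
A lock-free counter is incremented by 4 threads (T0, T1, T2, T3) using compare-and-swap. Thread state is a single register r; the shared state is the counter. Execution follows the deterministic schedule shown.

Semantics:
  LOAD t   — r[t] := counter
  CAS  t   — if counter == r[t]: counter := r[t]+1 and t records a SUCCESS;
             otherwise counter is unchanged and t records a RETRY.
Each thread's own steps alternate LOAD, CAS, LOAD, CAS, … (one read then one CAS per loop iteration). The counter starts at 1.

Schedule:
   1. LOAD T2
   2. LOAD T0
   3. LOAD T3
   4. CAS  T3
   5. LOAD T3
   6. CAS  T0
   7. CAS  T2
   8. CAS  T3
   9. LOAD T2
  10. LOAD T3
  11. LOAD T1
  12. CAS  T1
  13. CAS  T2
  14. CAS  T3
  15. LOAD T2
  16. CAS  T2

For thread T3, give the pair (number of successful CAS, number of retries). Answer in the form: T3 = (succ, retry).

#1 T2 reads 1
#2 T0 reads 1
#3 T3 reads 1
#4 T3 CAS(1→2) writes; counter now 2
#5 T3 reads 2
#6 T0 CAS(1→2) fails; counter now 2
#7 T2 CAS(1→2) fails; counter now 2
#8 T3 CAS(2→3) writes; counter now 3
#9 T2 reads 3
#10 T3 reads 3
#11 T1 reads 3
#12 T1 CAS(3→4) writes; counter now 4
#13 T2 CAS(3→4) fails; counter now 4
#14 T3 CAS(3→4) fails; counter now 4
#15 T2 reads 4
#16 T2 CAS(4→5) writes; counter now 5

T3 = (2, 1)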